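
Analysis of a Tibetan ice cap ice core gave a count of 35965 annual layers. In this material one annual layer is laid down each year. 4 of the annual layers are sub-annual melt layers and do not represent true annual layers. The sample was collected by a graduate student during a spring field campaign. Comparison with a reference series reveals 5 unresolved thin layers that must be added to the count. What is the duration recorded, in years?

35966 years

True annual layer count = 35965 − 4 + 5 = 35966.
At one annual layer per year, that is 35966 years.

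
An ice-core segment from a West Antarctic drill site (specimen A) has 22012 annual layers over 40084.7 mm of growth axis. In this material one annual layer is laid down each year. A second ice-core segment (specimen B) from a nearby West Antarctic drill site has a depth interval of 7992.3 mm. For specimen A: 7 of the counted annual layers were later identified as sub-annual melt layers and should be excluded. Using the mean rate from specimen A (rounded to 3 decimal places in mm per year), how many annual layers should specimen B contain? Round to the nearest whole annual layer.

4387 annual layers

Specimen A: true annual layer count = 22012 − 7 = 22005.
A: 40084.7 mm over 22005 years gives 40084.7 / 22005 ≈ 1.822 mm per year.
Specimen B: 7992.3 mm / 1.822 mm per year = 4386.55 years ≈ 4387 annual layers.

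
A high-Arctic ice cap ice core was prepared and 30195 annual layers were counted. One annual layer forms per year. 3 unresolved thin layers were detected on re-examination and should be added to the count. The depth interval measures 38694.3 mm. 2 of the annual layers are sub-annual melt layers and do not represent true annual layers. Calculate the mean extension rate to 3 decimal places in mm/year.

After corrections the count is 30195 − 2 + 3 = 30196 annual layers.
38694.3 mm over 30196 years gives 38694.3 / 30196 ≈ 1.281 mm/year.

1.281 mm/year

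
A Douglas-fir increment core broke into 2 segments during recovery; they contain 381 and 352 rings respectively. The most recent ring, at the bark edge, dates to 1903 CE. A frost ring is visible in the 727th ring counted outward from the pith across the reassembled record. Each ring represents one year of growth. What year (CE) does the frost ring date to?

Total rings = 381 + 352 = 733.
The frost ring sits at ring 727 from the pith, so 733 − 727 = 6 rings formed after it.
The ring at the bark edge is 1903 CE, so the frost ring dates to 1903 − 6 = 1897 CE.

1897 CE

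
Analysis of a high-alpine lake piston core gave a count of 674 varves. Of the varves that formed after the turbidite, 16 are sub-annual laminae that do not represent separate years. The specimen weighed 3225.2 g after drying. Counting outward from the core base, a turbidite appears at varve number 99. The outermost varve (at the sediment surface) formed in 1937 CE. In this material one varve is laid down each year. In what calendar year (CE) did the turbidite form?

1378 CE

Between varve 99 and the sediment surface there are 674 − 99 = 575 varves.
Excluding 16 false varves: 575 − 16 = 559.
The varve at the sediment surface is 1937 CE, so the turbidite dates to 1937 − 559 = 1378 CE.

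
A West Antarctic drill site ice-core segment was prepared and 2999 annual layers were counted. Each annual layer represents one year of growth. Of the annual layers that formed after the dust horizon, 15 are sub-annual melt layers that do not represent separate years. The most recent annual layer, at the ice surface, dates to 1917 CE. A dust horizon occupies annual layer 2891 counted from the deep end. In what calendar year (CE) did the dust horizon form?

1824 CE

2999 − 2891 = 108 annual layers lie beyond the dust horizon toward the ice surface.
Removing the 15 false annual layers leaves 108 − 15 = 93 true annual layers beyond the dust horizon.
Counting back 93 years from 1917 CE places the dust horizon in 1917 − 93 = 1824 CE.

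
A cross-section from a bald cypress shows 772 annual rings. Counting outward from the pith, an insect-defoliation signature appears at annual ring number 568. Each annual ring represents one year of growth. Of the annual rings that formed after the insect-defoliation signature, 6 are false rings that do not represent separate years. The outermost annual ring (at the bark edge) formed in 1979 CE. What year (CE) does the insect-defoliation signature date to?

1781 CE

772 − 568 = 204 annual rings lie beyond the insect-defoliation signature toward the bark edge.
Excluding 6 false annual rings: 204 − 6 = 198.
1979 − 198 = 1781 CE.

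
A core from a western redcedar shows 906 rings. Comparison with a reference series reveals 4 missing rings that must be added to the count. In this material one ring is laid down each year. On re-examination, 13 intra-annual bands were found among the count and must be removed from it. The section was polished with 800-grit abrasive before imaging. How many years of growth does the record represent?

Correcting the raw count gives 906 − 13 + 4 = 897 true rings.
One ring per year makes the duration 897 years.

897 years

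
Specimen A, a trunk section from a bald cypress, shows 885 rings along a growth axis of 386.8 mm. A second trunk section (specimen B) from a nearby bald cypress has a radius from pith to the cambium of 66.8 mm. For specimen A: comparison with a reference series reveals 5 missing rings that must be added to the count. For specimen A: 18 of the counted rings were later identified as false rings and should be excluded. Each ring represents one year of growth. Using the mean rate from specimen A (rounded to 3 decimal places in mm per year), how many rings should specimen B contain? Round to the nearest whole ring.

150 rings

Specimen A: adjusted count: 885 − 18 + 5 = 872 rings.
A: 386.8 mm over 872 years gives 386.8 / 872 ≈ 0.444 mm/year.
B spans 66.8 / 0.444 = 150.45 years ≈ 150 rings.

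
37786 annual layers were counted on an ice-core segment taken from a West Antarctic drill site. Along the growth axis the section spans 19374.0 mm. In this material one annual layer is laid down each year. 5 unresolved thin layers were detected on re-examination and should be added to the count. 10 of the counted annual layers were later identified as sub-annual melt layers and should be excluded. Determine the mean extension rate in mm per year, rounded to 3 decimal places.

After corrections the count is 37786 − 10 + 5 = 37781 annual layers.
Extension rate ≈ 19374.0 / 37781 = 0.513 mm per year.

0.513 mm per year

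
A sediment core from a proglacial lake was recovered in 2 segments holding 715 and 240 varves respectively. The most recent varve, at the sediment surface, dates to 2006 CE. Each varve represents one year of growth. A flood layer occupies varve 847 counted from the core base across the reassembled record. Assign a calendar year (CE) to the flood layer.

1898 CE

Total varves = 715 + 240 = 955.
955 − 847 = 108 varves lie beyond the flood layer toward the sediment surface.
The varve at the sediment surface is 2006 CE, so the flood layer dates to 2006 − 108 = 1898 CE.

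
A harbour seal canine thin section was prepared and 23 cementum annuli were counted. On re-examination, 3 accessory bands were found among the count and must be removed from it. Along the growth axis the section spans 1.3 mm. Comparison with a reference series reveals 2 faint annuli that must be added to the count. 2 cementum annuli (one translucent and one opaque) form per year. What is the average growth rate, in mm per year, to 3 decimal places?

True cementum annulus count = 23 − 3 + 2 = 22.
22 cementum annuli at 2 per year is 22 / 2 = 11 years.
Mean rate = 1.3 mm / 11 years ≈ 0.118 mm per year.

0.118 mm per year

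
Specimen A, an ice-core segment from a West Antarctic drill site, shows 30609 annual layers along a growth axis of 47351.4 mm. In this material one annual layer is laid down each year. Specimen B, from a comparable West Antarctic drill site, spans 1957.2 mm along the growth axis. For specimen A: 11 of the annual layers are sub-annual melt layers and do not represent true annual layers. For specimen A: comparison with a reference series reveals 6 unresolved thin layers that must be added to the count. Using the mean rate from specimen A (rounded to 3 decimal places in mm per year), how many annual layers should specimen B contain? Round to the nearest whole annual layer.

Specimen A: correcting the raw count gives 30609 − 11 + 6 = 30604 true annual layers.
A: Mean rate = 47351.4 mm / 30604 years ≈ 1.547 mm/year.
Specimen B: 1957.2 mm / 1.547 mm per year = 1265.16 years ≈ 1265 annual layers.

1265 annual layers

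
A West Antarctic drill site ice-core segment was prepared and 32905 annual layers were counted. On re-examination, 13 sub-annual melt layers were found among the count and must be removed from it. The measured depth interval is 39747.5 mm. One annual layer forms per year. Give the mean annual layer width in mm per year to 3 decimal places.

1.208 mm per year

Adjusted count: 32905 − 13 = 32892 annual layers.
39747.5 mm over 32892 years gives 39747.5 / 32892 ≈ 1.208 mm per year.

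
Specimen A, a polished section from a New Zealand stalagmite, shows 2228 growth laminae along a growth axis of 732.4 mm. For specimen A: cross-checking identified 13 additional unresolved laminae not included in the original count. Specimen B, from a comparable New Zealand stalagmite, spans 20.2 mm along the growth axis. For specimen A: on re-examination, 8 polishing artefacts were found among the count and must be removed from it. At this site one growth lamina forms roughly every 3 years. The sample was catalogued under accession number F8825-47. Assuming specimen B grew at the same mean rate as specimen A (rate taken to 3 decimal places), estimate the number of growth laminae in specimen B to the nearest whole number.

62 growth laminae

Specimen A: adjusted count: 2228 − 8 + 13 = 2233 growth laminae.
Specimen A: 2233 growth laminae at 3 years each span 2233 × 3 = 6699 years.
A: 732.4 mm over 6699 years gives 732.4 / 6699 ≈ 0.109 mm/yr.
Specimen B: 20.2 mm / 0.109 mm per year = 185.32 years; at 3 years per growth lamina that is 185.32 / 3 ≈ 62 growth laminae.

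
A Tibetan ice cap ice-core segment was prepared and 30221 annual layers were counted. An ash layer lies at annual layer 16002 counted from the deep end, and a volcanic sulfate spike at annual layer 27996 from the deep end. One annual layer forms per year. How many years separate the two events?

11994 years

27996 − 16002 = 11994 annual layers lie between the two events.
That is 11994 years at one annual layer per year.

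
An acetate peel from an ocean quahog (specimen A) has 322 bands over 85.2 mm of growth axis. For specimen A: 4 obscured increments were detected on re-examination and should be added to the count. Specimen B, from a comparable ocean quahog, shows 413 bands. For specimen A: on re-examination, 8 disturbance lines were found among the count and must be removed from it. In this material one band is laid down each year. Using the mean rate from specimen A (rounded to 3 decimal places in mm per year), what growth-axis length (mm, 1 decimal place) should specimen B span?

Specimen A: adjusted count: 322 − 8 + 4 = 318 bands.
A: Mean rate = 85.2 mm / 318 years ≈ 0.268 mm per year.
B's length ≈ 0.268 × 413 = 110.7 mm.

110.7 mm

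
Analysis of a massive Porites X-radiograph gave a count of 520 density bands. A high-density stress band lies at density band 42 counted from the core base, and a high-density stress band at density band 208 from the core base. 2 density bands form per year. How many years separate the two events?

83 yr

The two markers are separated by 208 − 42 = 166 density bands.
166 density bands at 2 per year is 166 / 2 = 83 years.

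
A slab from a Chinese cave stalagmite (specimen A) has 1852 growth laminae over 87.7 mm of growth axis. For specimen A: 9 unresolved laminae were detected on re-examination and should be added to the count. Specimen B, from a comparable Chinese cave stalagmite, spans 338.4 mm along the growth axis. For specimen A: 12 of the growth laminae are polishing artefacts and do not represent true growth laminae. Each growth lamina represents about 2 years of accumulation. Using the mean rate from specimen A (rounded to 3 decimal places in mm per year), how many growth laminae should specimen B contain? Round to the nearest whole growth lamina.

Specimen A: after corrections the count is 1852 − 12 + 9 = 1849 growth laminae.
Specimen A: at 2 years per growth lamina, 1849 × 2 = 3698 years.
A: Mean rate = 87.7 mm / 3698 years ≈ 0.024 mm per year.
For B, 338.4 / 0.024 = 14100.00 years; at 2 years per growth lamina that is 14100.00 / 2 ≈ 7050 growth laminae.

7050 growth laminae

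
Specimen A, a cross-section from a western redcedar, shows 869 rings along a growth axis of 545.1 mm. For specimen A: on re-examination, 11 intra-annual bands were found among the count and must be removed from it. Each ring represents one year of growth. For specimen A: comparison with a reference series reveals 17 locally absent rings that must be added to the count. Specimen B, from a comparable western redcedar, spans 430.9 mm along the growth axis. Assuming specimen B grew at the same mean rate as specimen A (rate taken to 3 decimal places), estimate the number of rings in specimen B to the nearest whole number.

692 rings

Specimen A: correcting the raw count gives 869 − 11 + 17 = 875 true rings.
A: Extension rate ≈ 545.1 / 875 = 0.623 mm per year.
B spans 430.9 / 0.623 = 691.65 years ≈ 692 rings.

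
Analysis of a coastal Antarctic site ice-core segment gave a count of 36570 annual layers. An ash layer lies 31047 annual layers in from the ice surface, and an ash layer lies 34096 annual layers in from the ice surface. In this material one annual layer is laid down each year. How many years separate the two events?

Separation: 34096 − 31047 = 3049 annual layers.
At one annual layer per year, 3049 years elapsed between them.

3049 yr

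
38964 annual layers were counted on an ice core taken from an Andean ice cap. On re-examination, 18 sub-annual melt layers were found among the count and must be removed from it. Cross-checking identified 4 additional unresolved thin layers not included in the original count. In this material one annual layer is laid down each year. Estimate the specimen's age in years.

38950 years

Correcting the raw count gives 38964 − 18 + 4 = 38950 true annual layers.
One annual layer per year makes the duration 38950 years.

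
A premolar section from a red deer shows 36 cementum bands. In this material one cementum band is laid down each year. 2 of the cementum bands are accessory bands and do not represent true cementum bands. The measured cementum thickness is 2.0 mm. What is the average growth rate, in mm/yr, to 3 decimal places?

0.059 mm/yr

After corrections the count is 36 − 2 = 34 cementum bands.
2.0 mm over 34 years gives 2.0 / 34 ≈ 0.059 mm/yr.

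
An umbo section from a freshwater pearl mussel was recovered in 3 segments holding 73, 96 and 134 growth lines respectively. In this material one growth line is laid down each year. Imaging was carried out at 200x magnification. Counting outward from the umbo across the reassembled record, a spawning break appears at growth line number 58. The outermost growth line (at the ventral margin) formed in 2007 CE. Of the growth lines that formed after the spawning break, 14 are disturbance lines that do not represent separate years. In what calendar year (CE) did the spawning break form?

1776 CE

Total growth lines = 73 + 96 + 134 = 303.
Between growth line 58 and the ventral margin there are 303 − 58 = 245 growth lines.
245 − 14 false = 231 true growth lines after the spawning break.
Counting back 231 years from 2007 CE places the spawning break in 2007 − 231 = 1776 CE.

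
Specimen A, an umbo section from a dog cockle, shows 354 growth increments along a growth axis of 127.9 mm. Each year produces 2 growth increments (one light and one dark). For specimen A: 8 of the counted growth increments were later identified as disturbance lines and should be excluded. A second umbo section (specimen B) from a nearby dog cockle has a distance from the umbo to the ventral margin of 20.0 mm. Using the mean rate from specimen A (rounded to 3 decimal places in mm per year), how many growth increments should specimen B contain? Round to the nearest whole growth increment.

Specimen A: after corrections the count is 354 − 8 = 346 growth increments.
Specimen A: 346 growth increments at 2 per year is 346 / 2 = 173 years.
A: Mean rate = 127.9 mm / 173 years ≈ 0.739 mm/yr.
Specimen B: 20.0 mm / 0.739 mm per year = 27.06 years; at 2 growth increments per year that is 27.06 × 2 ≈ 54 growth increments.

54 growth increments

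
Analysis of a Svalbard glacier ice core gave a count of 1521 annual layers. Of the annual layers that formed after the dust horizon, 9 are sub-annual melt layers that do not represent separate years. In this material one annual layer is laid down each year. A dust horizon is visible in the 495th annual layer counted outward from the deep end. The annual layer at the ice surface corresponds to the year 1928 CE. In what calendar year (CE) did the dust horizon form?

911 CE

Between annual layer 495 and the ice surface there are 1521 − 495 = 1026 annual layers.
1026 − 9 false = 1017 true annual layers after the dust horizon.
The annual layer at the ice surface is 1928 CE, so the dust horizon dates to 1928 − 1017 = 911 CE.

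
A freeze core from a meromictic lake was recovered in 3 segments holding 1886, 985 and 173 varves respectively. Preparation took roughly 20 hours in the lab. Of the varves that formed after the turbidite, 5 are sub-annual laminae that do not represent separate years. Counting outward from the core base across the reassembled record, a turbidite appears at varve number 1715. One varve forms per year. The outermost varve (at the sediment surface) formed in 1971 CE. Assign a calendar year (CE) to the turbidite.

Total varves = 1886 + 985 + 173 = 3044.
The turbidite sits at varve 1715 from the core base, so 3044 − 1715 = 1329 varves formed after it.
Removing the 5 false varves leaves 1329 − 5 = 1324 true varves beyond the turbidite.
1971 − 1324 = 647 CE.

647 CE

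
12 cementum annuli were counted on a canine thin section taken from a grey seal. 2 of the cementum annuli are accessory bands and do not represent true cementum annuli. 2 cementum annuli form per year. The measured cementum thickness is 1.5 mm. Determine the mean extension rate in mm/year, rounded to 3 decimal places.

0.300 mm/year

After corrections the count is 12 − 2 = 10 cementum annuli.
10 cementum annuli at 2 per year is 10 / 2 = 5 years.
Mean rate = 1.5 mm / 5 years ≈ 0.300 mm/year.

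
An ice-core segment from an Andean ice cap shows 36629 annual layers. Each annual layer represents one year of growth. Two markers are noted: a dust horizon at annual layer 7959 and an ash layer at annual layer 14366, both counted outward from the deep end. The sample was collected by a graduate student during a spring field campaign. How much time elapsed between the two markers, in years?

6407 yr

14366 − 7959 = 6407 annual layers lie between the two events.
One annual layer per year makes the interval 6407 years.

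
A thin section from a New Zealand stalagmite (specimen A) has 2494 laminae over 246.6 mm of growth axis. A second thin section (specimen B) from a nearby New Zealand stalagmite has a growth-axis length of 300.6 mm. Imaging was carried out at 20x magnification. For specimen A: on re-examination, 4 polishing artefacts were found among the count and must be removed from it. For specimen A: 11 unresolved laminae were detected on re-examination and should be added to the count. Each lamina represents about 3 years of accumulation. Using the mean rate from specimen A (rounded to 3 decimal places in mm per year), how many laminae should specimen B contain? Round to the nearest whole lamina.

3036 laminae

Specimen A: adjusted count: 2494 − 4 + 11 = 2501 laminae.
Specimen A: at 3 years per lamina, 2501 × 3 = 7503 years.
A: Mean rate = 246.6 mm / 7503 years ≈ 0.033 mm/yr.
For B, 300.6 / 0.033 = 9109.09 years; at 3 years per lamina that is 9109.09 / 3 ≈ 3036 laminae.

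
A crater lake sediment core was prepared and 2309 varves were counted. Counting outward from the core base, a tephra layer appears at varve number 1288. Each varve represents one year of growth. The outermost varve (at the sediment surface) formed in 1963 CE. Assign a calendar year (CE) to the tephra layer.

942 CE

Between varve 1288 and the sediment surface there are 2309 − 1288 = 1021 varves.
Counting back 1021 years from 1963 CE places the tephra layer in 1963 − 1021 = 942 CE.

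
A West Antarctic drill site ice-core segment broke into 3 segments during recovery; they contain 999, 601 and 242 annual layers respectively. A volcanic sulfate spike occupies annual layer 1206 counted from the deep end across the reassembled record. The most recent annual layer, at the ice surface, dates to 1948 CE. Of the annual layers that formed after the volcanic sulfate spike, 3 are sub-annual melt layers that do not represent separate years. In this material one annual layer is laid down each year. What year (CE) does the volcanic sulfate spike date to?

1315 CE

Total annual layers = 999 + 601 + 242 = 1842.
The volcanic sulfate spike sits at annual layer 1206 from the deep end, so 1842 − 1206 = 636 annual layers formed after it.
Removing the 3 false annual layers leaves 636 − 3 = 633 true annual layers beyond the volcanic sulfate spike.
The annual layer at the ice surface is 1948 CE, so the volcanic sulfate spike dates to 1948 − 633 = 1315 CE.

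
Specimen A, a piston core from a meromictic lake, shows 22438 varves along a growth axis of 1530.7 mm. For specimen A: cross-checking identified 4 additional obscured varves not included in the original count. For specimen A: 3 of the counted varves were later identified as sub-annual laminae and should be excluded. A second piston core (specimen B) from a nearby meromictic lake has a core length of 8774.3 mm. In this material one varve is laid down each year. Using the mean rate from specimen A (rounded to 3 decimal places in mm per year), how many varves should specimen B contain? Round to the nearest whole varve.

129034 varves

Specimen A: adjusted count: 22438 − 3 + 4 = 22439 varves.
A: Mean rate = 1530.7 mm / 22439 years ≈ 0.068 mm/year.
Specimen B: 8774.3 mm / 0.068 mm per year = 129033.82 years ≈ 129034 varves.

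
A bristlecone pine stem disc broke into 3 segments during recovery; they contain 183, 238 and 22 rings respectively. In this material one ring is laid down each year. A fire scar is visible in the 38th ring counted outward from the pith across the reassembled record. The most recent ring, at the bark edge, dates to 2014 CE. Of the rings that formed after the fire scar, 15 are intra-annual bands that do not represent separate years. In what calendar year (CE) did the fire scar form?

Total rings = 183 + 238 + 22 = 443.
443 − 38 = 405 rings lie beyond the fire scar toward the bark edge.
Excluding 15 false rings: 405 − 15 = 390.
2014 − 390 = 1624 CE.

1624 CE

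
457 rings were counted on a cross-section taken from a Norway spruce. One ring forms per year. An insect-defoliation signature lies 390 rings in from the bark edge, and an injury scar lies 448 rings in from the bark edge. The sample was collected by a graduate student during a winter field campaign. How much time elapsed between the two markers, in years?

The two markers are separated by 448 − 390 = 58 rings.
At one ring per year, 58 years elapsed between them.

58 yr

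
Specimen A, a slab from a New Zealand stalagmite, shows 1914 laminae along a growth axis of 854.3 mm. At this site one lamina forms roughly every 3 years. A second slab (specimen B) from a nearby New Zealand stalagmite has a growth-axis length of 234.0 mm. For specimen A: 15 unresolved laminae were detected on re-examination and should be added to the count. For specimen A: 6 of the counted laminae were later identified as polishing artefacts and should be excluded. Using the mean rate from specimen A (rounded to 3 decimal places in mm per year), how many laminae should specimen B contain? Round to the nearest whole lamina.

527 laminae

Specimen A: adjusted count: 1914 − 6 + 15 = 1923 laminae.
Specimen A: multiplying by 3 years per lamina: 1923 × 3 = 5769 years.
A: 854.3 mm over 5769 years gives 854.3 / 5769 ≈ 0.148 mm/year.
For B, 234.0 / 0.148 = 1581.08 years; at 3 years per lamina that is 1581.08 / 3 ≈ 527 laminae.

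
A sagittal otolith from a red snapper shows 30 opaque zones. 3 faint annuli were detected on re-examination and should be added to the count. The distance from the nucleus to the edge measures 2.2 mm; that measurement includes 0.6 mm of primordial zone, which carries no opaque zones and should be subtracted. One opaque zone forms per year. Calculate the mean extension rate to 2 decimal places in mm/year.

True opaque zone count = 30 + 3 = 33.
Removing the 0.6 mm offcut leaves 2.2 − 0.6 = 1.6 mm.
Mean rate = 1.6 mm / 33 years ≈ 0.05 mm/year.

0.05 mm/year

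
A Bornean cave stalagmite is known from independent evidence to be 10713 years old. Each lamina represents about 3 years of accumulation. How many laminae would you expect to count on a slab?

3571 laminae

Expected laminae: 10713 / 3 = 3571.
So 3571 laminae should be present.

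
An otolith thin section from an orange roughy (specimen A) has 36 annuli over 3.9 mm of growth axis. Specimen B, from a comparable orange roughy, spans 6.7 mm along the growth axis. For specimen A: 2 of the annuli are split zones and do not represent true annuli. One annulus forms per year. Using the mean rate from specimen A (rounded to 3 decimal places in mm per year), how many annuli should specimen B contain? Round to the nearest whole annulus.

58 annuli

Specimen A: adjusted count: 36 − 2 = 34 annuli.
A: Extension rate ≈ 3.9 / 34 = 0.115 mm/yr.
B spans 6.7 / 0.115 = 58.26 years ≈ 58 annuli.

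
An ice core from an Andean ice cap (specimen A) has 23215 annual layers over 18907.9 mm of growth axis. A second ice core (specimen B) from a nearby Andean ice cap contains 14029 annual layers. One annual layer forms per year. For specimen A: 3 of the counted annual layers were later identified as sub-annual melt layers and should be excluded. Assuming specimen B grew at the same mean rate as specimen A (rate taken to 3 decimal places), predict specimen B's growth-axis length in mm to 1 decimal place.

Specimen A: true annual layer count = 23215 − 3 = 23212.
A: 18907.9 mm over 23212 years gives 18907.9 / 23212 ≈ 0.815 mm/yr.
For B, 0.815 mm/year × 14029 years = 11433.6 mm.

11433.6 mm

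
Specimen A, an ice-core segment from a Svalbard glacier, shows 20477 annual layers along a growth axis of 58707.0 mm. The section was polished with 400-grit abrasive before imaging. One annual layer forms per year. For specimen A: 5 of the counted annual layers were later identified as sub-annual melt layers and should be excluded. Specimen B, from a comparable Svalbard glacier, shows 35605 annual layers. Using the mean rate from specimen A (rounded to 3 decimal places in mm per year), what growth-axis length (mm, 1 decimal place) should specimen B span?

102115.1 mm

Specimen A: after corrections the count is 20477 − 5 = 20472 annual layers.
A: Extension rate ≈ 58707.0 / 20472 = 2.868 mm per year.
Length of B = 2.868 × 35605 = 102115.1 mm.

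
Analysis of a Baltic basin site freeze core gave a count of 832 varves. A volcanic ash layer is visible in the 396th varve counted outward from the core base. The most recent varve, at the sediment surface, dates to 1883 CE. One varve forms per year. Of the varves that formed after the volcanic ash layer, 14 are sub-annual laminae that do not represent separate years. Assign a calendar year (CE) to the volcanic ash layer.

1461 CE

832 − 396 = 436 varves lie beyond the volcanic ash layer toward the sediment surface.
Excluding 14 false varves: 436 − 14 = 422.
The varve at the sediment surface is 1883 CE, so the volcanic ash layer dates to 1883 − 422 = 1461 CE.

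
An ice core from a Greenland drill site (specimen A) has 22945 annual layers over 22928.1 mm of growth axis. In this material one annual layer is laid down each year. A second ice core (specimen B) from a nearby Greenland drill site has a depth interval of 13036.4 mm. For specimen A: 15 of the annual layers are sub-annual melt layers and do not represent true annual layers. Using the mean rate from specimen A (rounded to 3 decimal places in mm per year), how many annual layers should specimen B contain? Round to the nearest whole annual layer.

Specimen A: correcting the raw count gives 22945 − 15 = 22930 true annual layers.
A: 22928.1 mm over 22930 years gives 22928.1 / 22930 ≈ 1.000 mm/year.
For B, 13036.4 / 1.000 = 13036.40 years ≈ 13036 annual layers.

13036 annual layers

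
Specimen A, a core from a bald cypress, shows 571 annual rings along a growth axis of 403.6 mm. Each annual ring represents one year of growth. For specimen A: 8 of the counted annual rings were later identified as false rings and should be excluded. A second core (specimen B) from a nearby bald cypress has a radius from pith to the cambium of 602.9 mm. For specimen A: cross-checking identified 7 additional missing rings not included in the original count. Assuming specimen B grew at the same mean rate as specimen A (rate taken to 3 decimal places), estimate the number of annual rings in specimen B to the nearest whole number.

Specimen A: correcting the raw count gives 571 − 8 + 7 = 570 true annual rings.
A: Extension rate ≈ 403.6 / 570 = 0.708 mm/year.
Specimen B: 602.9 mm / 0.708 mm per year = 851.55 years ≈ 852 annual rings.

852 annual rings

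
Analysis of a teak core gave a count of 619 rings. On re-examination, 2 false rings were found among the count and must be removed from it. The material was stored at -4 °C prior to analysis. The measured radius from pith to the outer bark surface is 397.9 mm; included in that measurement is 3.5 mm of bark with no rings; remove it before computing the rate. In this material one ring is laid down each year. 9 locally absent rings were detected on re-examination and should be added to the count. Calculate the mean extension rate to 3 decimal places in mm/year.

Adjusted count: 619 − 2 + 9 = 626 rings.
Net length = 397.9 − 3.5 = 394.4 mm.
Mean rate = 394.4 mm / 626 years ≈ 0.630 mm/year.

0.630 mm/year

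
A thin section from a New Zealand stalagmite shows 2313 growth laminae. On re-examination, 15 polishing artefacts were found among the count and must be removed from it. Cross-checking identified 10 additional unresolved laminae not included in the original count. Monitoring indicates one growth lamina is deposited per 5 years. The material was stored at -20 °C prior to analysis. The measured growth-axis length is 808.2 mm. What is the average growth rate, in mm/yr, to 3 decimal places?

0.070 mm/yr

Adjusted count: 2313 − 15 + 10 = 2308 growth laminae.
Multiplying by 5 years per growth lamina: 2308 × 5 = 11540 years.
808.2 mm over 11540 years gives 808.2 / 11540 ≈ 0.070 mm/yr.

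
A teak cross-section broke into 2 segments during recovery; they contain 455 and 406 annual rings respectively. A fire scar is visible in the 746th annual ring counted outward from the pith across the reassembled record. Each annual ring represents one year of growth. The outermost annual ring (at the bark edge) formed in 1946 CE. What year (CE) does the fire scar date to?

Total annual rings = 455 + 406 = 861.
861 − 746 = 115 annual rings lie beyond the fire scar toward the bark edge.
1946 − 115 = 1831 CE.

1831 CE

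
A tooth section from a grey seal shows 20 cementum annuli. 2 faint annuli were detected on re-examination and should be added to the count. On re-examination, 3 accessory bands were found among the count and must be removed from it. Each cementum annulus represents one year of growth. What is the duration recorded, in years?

19 years

After corrections the count is 20 − 3 + 2 = 19 cementum annuli.
One cementum annulus per year makes the duration 19 years.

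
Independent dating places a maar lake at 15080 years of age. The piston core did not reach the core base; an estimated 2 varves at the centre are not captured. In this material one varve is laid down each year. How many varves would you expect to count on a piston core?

At one varve per year, 15080 years correspond to 15080 varves.
Less the 2 uncaptured varves: 15080 − 2 = 15078.

15078 varves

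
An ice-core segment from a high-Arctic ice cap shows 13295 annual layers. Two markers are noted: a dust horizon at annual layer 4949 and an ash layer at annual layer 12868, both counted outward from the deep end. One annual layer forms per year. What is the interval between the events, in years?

12868 − 4949 = 7919 annual layers lie between the two events.
One annual layer per year makes the interval 7919 years.

7919 years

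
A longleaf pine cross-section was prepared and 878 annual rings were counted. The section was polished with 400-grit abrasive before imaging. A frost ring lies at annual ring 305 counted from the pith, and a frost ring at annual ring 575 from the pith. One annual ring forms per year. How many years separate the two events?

270 years

Separation: 575 − 305 = 270 annual rings.
That is 270 years at one annual ring per year.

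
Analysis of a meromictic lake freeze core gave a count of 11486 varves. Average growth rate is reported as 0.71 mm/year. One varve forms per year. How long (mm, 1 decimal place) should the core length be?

11486 years of growth are recorded.
Predicted length = 0.71 mm/year × 11486 years = 8155.1 mm.

8155.1 mm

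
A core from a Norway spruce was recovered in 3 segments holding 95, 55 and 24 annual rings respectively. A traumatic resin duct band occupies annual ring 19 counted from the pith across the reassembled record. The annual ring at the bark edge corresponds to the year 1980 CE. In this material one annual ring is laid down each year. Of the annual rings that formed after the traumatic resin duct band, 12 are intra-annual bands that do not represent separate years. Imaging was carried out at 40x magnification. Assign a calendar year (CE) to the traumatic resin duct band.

Total annual rings = 95 + 55 + 24 = 174.
174 − 19 = 155 annual rings lie beyond the traumatic resin duct band toward the bark edge.
Removing the 12 false annual rings leaves 155 − 12 = 143 true annual rings beyond the traumatic resin duct band.
The annual ring at the bark edge is 1980 CE, so the traumatic resin duct band dates to 1980 − 143 = 1837 CE.

1837 CE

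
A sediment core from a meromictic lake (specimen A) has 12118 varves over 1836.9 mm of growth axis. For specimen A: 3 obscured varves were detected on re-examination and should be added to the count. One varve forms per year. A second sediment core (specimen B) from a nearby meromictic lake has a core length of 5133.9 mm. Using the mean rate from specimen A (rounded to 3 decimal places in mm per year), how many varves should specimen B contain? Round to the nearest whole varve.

Specimen A: after corrections the count is 12118 + 3 = 12121 varves.
A: 1836.9 mm over 12121 years gives 1836.9 / 12121 ≈ 0.152 mm/yr.
For B, 5133.9 / 0.152 = 33775.66 years ≈ 33776 varves.

33776 varves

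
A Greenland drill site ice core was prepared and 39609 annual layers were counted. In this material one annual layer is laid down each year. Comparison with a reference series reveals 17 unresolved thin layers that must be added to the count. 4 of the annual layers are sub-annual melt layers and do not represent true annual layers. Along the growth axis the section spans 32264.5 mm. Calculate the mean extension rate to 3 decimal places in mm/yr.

0.814 mm/yr

Correcting the raw count gives 39609 − 4 + 17 = 39622 true annual layers.
Mean rate = 32264.5 mm / 39622 years ≈ 0.814 mm/yr.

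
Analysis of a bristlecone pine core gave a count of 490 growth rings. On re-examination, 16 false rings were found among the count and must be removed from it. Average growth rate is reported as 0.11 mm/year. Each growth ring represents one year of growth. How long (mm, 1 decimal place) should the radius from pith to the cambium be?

52.1 mm

True growth ring count = 490 − 16 = 474.
Predicted length = 0.11 mm/year × 474 years = 52.1 mm.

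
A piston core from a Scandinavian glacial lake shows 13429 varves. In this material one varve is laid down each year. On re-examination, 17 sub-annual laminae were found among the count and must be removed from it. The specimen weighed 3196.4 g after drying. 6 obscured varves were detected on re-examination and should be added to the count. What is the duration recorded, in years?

13418 years

After corrections the count is 13429 − 17 + 6 = 13418 varves.
At one varve per year, that is 13418 years.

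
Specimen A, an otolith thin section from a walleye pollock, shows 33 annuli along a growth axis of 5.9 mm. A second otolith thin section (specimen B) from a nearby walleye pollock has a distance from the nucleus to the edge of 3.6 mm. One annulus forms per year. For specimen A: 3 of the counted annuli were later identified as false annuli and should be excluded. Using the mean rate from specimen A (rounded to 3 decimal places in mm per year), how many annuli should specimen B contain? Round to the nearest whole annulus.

Specimen A: correcting the raw count gives 33 − 3 = 30 true annuli.
A: Mean rate = 5.9 mm / 30 years ≈ 0.197 mm/yr.
B spans 3.6 / 0.197 = 18.27 years ≈ 18 annuli.

18 annuli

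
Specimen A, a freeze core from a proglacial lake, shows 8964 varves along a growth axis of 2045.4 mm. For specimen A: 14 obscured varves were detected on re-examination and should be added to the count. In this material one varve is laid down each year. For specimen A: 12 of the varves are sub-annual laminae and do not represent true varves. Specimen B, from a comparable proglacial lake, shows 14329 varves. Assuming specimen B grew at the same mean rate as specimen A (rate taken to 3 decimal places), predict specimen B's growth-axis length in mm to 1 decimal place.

3267.0 mm

Specimen A: adjusted count: 8964 − 12 + 14 = 8966 varves.
A: Extension rate ≈ 2045.4 / 8966 = 0.228 mm per year.
B's length ≈ 0.228 × 14329 = 3267.0 mm.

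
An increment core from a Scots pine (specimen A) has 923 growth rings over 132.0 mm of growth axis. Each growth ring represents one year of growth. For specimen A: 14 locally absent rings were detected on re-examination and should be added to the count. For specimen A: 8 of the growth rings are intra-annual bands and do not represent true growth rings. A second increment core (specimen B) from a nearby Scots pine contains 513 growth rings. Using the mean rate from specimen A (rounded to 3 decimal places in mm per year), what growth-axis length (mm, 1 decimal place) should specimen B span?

72.8 mm

Specimen A: after corrections the count is 923 − 8 + 14 = 929 growth rings.
A: 132.0 mm over 929 years gives 132.0 / 929 ≈ 0.142 mm/yr.
Length of B = 0.142 × 513 = 72.8 mm.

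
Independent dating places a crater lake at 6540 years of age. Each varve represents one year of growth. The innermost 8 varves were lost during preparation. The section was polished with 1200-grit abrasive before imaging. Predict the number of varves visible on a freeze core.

One varve per year gives 6540 varves over 6540 years.
6540 − 8 missed = 6532 varves expected in the prepared section.

6532 varves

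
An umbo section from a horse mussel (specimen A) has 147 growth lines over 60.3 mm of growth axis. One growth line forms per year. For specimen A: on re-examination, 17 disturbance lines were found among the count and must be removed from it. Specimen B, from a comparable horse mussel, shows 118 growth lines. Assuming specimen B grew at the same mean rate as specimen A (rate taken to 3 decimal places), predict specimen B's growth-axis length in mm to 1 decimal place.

Specimen A: correcting the raw count gives 147 − 17 = 130 true growth lines.
A: Mean rate = 60.3 mm / 130 years ≈ 0.464 mm per year.
B's length ≈ 0.464 × 118 = 54.8 mm.

54.8 mm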